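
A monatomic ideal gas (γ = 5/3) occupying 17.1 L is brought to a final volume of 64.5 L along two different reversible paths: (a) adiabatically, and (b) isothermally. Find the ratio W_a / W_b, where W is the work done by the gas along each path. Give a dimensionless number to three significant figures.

Path (a) adiabatic: W = P₁V₁(1 − (V₁/V₂)^(γ−1))/(γ−1) → W_a/(P₁V₁) = 0.881.
Path (b) isothermal: W = P₁V₁ ln(V₂/V₁) → W_b/(P₁V₁) = 1.328.
W_a / W_b = 0.881 / 1.328 = 0.6636.

W_a / W_b ≈ 0.664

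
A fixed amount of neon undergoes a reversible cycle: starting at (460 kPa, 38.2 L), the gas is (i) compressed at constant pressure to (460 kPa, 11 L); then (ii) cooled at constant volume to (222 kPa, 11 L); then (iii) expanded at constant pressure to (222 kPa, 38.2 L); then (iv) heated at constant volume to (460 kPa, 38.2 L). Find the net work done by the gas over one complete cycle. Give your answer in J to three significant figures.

Constant-volume legs do no work.
W(i) = (460)(11 − 38.2) = -12512 J; W(iii) = (222)(38.2 − 11) = 6038 J.
W_net = -12512 + 6038 = -6474 J (the counter-clockwise enclosed area).

W_net ≈ -6470 J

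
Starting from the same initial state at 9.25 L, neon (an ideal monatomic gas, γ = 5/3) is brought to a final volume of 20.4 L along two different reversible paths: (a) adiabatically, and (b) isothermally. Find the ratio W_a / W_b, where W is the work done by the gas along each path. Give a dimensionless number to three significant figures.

Path (a) adiabatic: W = P₁V₁(1 − (V₁/V₂)^(γ−1))/(γ−1) → W_a/(P₁V₁) = 0.6147.
Path (b) isothermal: W = P₁V₁ ln(V₂/V₁) → W_b/(P₁V₁) = 0.7909.
W_a / W_b = 0.6147 / 0.7909 = 0.7772.

W_a / W_b ≈ 0.777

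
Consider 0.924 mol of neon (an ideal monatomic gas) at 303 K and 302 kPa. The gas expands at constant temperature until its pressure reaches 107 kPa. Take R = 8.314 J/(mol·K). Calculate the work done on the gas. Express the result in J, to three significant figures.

W ≈ -2420 J

Isothermal process: W = nRT ln(V₂/V₁) = nRT ln(P₁/P₂).
W = (0.924)(8.314)(303) × ln(302/107)
  = 2328 × ln(2.822) = 2328 × 1.038
W_by_gas = 2415 J; work on gas = −W_by = -2415 J.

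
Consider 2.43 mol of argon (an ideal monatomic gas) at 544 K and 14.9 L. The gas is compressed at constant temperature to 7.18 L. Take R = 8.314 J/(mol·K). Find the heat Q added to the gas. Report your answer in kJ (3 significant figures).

Isothermal ⇒ ΔU = 0, so Q = W = nRT ln(V₂/V₁).
Q = (2.43)(8.314)(544) ln(7.18/14.9) = 10990 × -0.7301 = -8024 J.

Q ≈ -8.02 kJ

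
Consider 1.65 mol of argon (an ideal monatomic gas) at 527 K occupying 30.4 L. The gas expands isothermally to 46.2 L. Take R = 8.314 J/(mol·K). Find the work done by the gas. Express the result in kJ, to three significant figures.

W ≈ 3.03 kJ

Isothermal: W = nRT ln(V₂/V₁).
W = (1.65)(8.314)(527) × ln(46.2/30.4)
  = 7229 × 0.4185
W_by_gas = 3026 J.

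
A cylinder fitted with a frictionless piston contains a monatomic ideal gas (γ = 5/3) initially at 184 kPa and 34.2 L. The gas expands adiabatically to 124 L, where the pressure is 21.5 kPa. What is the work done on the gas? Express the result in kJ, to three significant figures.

W ≈ -5.44 kJ

Adiabatic: W = (P₁V₁ − P₂V₂)/(γ − 1) with γ = 5/3.
P₁V₁ = 6293 J, P₂V₂ = 2666 J.
W = (6293 − 2666) / 0.6667 = 5440 J.
Work on gas = −W_by = -5440 J.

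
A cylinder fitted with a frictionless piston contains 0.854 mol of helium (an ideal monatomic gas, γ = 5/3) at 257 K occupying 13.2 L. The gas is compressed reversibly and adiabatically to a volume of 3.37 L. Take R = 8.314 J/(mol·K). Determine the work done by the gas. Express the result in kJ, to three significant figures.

W ≈ -4.06 kJ

Adiabatic: TV^(γ−1) = const with γ = 5/3.
T₂ = T₁ (V₁/V₂)^(γ−1) = 257 × (13.2/3.37)^0.667 = 257 × 2.485 = 638.6 K.
W_by = nCᵥ(T₁ − T₂) = (0.854)(12.47)(257 − 638.6) = -4064 J.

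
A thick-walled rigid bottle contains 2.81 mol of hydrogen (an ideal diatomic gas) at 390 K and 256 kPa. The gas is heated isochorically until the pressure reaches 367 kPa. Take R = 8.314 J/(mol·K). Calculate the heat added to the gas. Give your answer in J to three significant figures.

Constant volume ⇒ W = 0, so Q = ΔU = nCᵥΔT with Cᵥ = 5R/2 = 20.79 J/(mol·K).
At constant V, T₂/T₁ = P₂/P₁ ⇒ ΔT = T₁(P₂/P₁ − 1) = 390·(367/256 − 1) = 169.1 K.
ΔU = (2.81)(20.79)(169.1) = 9877 J.

Q ≈ 9880 J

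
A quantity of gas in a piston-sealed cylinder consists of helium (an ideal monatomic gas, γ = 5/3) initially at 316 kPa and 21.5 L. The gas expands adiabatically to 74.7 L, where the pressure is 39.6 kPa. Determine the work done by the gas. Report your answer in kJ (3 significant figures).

Adiabatic: W = (P₁V₁ − P₂V₂)/(γ − 1) with γ = 5/3.
P₁V₁ = 6794 J, P₂V₂ = 2958 J.
W = (6794 − 2958) / 0.6667 = 5754 J.

W ≈ 5.75 kJ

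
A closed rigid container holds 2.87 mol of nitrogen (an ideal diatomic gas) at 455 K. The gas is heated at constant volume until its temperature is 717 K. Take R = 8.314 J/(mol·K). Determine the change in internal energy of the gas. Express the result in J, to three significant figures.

ΔU ≈ 15600 J

Constant volume ⇒ W = 0, so Q = ΔU = nCᵥΔT with Cᵥ = 5R/2 = 20.79 J/(mol·K).
ΔU = (2.87)(20.79)(717 − 455) = 15629 J.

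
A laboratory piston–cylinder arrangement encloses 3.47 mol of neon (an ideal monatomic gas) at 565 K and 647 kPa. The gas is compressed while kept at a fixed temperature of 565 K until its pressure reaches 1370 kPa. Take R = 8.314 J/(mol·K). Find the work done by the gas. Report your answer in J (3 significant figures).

W ≈ -12200 J

Isothermal process: W = nRT ln(V₂/V₁) = nRT ln(P₁/P₂).
W = (3.47)(8.314)(565) × ln(647/1370)
  = 16300 × ln(0.4723) = 16300 × -0.7502
W_by_gas = -12229 J.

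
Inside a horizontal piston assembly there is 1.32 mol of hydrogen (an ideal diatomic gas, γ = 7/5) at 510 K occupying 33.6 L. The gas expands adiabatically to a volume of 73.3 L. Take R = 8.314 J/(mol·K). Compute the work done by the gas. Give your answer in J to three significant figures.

W ≈ 3750 J

Adiabatic: TV^(γ−1) = const with γ = 7/5.
T₂ = T₁ (V₁/V₂)^(γ−1) = 510 × (33.6/73.3)^0.4 = 510 × 0.732 = 373.3 K.
W_by = nCᵥ(T₁ − T₂) = (1.32)(20.79)(510 − 373.3) = 3750 J.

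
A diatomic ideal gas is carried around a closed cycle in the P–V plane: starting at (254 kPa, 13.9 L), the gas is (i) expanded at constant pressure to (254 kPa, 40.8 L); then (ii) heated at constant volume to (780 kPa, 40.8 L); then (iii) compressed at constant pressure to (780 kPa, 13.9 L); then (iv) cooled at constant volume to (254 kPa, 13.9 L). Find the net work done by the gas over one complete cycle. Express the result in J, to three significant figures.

Constant-volume legs do no work.
W(i) = (254)(40.8 − 13.9) = 6833 J; W(iii) = (780)(13.9 − 40.8) = -20982 J.
W_net = 6833 − 20982 = -14149 J (the counter-clockwise enclosed area).

W_net ≈ -14100 J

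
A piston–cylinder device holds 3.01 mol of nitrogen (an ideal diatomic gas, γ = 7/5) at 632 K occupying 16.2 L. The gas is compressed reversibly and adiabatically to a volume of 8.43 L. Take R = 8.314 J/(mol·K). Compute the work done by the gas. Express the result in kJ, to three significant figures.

Adiabatic: TV^(γ−1) = const with γ = 7/5.
T₂ = T₁ (V₁/V₂)^(γ−1) = 632 × (16.2/8.43)^0.4 = 632 × 1.299 = 820.7 K.
W_by = nCᵥ(T₁ − T₂) = (3.01)(20.79)(632 − 820.7) = -11807 J.

W ≈ -11.8 kJ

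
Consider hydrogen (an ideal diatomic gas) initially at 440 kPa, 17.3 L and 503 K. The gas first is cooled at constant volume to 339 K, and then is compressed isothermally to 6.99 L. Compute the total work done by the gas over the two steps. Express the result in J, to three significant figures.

W_total ≈ -4650 J

Step 1 (isochoric): W = 0 (constant volume).
After step 1: P = 296.5 kPa (V unchanged).
Step 2 (isothermal): W = P₁V₁ ln(V₂/V₁) = (5130) ln(6.99/17.3) = -4649 J.
W_total = 0 − 4649 = -4649 J.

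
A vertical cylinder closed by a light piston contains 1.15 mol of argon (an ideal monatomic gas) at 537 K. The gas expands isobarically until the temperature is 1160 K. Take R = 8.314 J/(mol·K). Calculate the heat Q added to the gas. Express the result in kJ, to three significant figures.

Q ≈ 14.9 kJ

Isobaric: W = nRΔT = (1.15)(8.314)(623) = 5957 J.
ΔU = nCᵥΔT with Cᵥ = 3R/2: ΔU = (1.15)(12.47)(623) = 8935 J.
Q = ΔU + W = 8935 + 5957 = 14891 J.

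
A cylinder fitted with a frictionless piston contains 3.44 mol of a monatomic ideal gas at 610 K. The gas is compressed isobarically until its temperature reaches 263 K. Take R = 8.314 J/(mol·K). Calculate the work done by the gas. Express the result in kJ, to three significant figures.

Isobaric: W = P ΔV = nR ΔT.
W = (3.44)(8.314)(263 − 610) = -9924 J.

W ≈ -9.92 kJ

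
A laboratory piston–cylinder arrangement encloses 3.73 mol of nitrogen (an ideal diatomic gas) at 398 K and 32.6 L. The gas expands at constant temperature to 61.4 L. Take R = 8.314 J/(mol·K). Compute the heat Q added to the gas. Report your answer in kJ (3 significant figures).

Isothermal ⇒ ΔU = 0, so Q = W = nRT ln(V₂/V₁).
Q = (3.73)(8.314)(398) ln(61.4/32.6) = 12342 × 0.6331 = 7814 J.

Q ≈ 7.81 kJ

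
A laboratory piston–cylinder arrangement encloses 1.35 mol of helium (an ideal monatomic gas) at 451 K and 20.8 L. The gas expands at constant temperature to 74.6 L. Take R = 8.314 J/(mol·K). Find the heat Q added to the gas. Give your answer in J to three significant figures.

Isothermal ⇒ ΔU = 0, so Q = W = nRT ln(V₂/V₁).
Q = (1.35)(8.314)(451) ln(74.6/20.8) = 5062 × 1.277 = 6465 J.

Q ≈ 6470 J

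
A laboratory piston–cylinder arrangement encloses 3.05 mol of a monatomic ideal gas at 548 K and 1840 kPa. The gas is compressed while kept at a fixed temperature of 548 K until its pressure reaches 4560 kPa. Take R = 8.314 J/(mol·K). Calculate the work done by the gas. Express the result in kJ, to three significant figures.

Isothermal process: W = nRT ln(V₂/V₁) = nRT ln(P₁/P₂).
W = (3.05)(8.314)(548) × ln(1840/4560)
  = 13896 × ln(0.4035) = 13896 × -0.9076
W_by_gas = -12611 J.

W ≈ -12.6 kJ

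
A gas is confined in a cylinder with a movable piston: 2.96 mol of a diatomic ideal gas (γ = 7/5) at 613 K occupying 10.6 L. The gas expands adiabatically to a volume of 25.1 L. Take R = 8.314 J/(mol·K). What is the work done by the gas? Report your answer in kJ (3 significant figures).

Adiabatic: TV^(γ−1) = const with γ = 7/5.
T₂ = T₁ (V₁/V₂)^(γ−1) = 613 × (10.6/25.1)^0.4 = 613 × 0.7084 = 434.2 K.
W_by = nCᵥ(T₁ − T₂) = (2.96)(20.79)(613 − 434.2) = 10999 J.

W ≈ 11.0 kJ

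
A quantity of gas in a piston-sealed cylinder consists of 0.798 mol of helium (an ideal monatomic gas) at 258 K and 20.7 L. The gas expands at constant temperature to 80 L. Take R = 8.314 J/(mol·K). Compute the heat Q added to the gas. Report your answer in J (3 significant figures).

Q ≈ 2310 J

Isothermal ⇒ ΔU = 0, so Q = W = nRT ln(V₂/V₁).
Q = (0.798)(8.314)(258) ln(80/20.7) = 1712 × 1.352 = 2314 J.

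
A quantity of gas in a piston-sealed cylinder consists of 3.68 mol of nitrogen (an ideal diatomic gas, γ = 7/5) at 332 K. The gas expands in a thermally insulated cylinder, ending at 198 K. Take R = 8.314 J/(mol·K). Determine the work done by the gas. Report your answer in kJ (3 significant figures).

W ≈ 10.2 kJ

Adiabatic ⇒ Q = 0, so W_by = −ΔU = nCᵥ(T₁ − T₂).
Cᵥ = 5R/2 = 20.79 J/(mol·K).
W = (3.68)(20.79)(332 − 198) = 10249 J.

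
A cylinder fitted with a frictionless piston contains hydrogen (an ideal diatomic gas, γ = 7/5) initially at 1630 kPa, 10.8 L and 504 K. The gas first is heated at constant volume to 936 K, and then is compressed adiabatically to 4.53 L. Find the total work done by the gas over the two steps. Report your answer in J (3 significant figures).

W_total ≈ -34000 J

Step 1 (isochoric): W = 0 (constant volume).
After step 1: P = 3027 kPa (V unchanged).
Step 2 (adiabatic): W = (P₁V₁ − P₂V₂)/(γ−1) = (32693 − 46279)/0.4 = -33965 J.
W_total = 0 − 33965 = -33965 J.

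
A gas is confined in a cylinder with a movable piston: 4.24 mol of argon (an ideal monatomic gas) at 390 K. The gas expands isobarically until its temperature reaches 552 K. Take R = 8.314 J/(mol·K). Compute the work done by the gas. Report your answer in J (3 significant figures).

Isobaric: W = P ΔV = nR ΔT.
W = (4.24)(8.314)(552 − 390) = 5711 J.

W ≈ 5710 J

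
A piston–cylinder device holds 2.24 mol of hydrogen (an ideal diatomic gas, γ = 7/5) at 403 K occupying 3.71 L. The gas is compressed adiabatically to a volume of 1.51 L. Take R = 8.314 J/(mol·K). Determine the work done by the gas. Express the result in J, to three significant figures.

Adiabatic: TV^(γ−1) = const with γ = 7/5.
T₂ = T₁ (V₁/V₂)^(γ−1) = 403 × (3.71/1.51)^0.4 = 403 × 1.433 = 577.4 K.
W_by = nCᵥ(T₁ − T₂) = (2.24)(20.79)(403 − 577.4) = -8119 J.

W ≈ -8120 J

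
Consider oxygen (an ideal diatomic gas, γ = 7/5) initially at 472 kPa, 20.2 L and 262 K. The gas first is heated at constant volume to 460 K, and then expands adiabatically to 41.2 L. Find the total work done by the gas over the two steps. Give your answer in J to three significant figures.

Step 1 (isochoric): W = 0 (constant volume).
After step 1: P = 828.7 kPa (V unchanged).
Step 2 (adiabatic): W = (P₁V₁ − P₂V₂)/(γ−1) = (16740 − 12587)/0.4 = 10381 J.
W_total = 0 + 10381 = 10381 J.

W_total ≈ 10400 J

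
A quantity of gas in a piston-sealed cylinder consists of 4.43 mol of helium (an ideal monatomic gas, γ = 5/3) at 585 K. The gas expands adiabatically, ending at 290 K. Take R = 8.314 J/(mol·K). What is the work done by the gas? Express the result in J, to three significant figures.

Adiabatic ⇒ Q = 0, so W_by = −ΔU = nCᵥ(T₁ − T₂).
Cᵥ = 3R/2 = 12.47 J/(mol·K).
W = (4.43)(12.47)(585 − 290) = 16298 J.

W ≈ 16300 J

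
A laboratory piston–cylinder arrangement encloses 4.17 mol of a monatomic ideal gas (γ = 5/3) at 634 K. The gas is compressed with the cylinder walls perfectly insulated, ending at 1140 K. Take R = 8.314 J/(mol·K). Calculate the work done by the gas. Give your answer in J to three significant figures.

W ≈ -26300 J

Adiabatic ⇒ Q = 0, so W_by = −ΔU = nCᵥ(T₁ − T₂).
Cᵥ = 3R/2 = 12.47 J/(mol·K).
W = (4.17)(12.47)(634 − 1140) = -26314 J.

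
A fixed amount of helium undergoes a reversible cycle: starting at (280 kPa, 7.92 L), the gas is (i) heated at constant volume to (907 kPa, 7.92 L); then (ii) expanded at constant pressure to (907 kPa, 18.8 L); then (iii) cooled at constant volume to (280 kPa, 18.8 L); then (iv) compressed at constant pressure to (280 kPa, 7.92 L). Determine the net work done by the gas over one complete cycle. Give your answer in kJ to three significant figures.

W_net ≈ 6.82 kJ

Constant-volume legs do no work.
W(ii) = (907)(18.8 − 7.92) = 9868 J; W(iv) = (280)(7.92 − 18.8) = -3046 J.
W_net = 9868 − 3046 = 6822 J (the clockwise enclosed area).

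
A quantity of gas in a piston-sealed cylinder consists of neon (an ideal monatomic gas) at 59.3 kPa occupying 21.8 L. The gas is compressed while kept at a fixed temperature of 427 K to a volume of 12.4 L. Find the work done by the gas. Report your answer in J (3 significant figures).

Isothermal: W = nRT ln(V₂/V₁) = P₁V₁ ln(V₂/V₁).
P₁V₁ = (59.3 kPa)(21.8 L) = 1293 J.
W = 1293 × ln(12.4/21.8) = 1293 × -0.5642
W_by_gas = -729.4 J.

W ≈ -729 J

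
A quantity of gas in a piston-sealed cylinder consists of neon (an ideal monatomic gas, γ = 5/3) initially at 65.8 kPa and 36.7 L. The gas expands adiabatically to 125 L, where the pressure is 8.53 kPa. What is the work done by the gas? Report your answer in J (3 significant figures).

W ≈ 2020 J

Adiabatic: W = (P₁V₁ − P₂V₂)/(γ − 1) with γ = 5/3.
P₁V₁ = 2415 J, P₂V₂ = 1066 J.
W = (2415 − 1066) / 0.6667 = 2023 J.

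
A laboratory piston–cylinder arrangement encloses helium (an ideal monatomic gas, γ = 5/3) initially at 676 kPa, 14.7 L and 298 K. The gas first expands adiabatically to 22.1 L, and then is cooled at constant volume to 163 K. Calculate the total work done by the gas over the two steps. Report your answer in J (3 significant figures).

Step 1 (adiabatic): W = (P₁V₁ − P₂V₂)/(γ−1) = (9937 − 7572)/0.667 = 3548 J.
Step 2 (isochoric): W = 0 (constant volume).
W_total = 3548 + 0 = 3548 J.

W_total ≈ 3550 J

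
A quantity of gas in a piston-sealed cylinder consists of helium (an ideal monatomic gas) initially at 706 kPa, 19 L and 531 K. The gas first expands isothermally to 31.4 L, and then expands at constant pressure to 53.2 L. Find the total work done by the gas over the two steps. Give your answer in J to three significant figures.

Step 1 (isothermal): W = P₁V₁ ln(V₂/V₁) = (13414) ln(31.4/19) = 6739 J.
After step 1: P = 427.2 kPa, V = 31.4 L, T = 531 K.
Step 2 (isobaric): W = PΔV = (427.2 kPa)(53.2 − 31.4 L) = 9313 J.
W_total = 6739 + 9313 = 16052 J.

W_total ≈ 16100 J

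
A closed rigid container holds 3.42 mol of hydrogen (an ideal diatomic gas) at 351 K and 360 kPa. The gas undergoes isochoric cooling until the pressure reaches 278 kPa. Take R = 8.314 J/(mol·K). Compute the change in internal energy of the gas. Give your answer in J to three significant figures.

Constant volume ⇒ W = 0, so Q = ΔU = nCᵥΔT with Cᵥ = 5R/2 = 20.79 J/(mol·K).
At constant V, T₂/T₁ = P₂/P₁ ⇒ ΔT = T₁(P₂/P₁ − 1) = 351·(278/360 − 1) = -79.95 K.
ΔU = (3.42)(20.79)(-79.95) = -5683 J.

ΔU ≈ -5680 J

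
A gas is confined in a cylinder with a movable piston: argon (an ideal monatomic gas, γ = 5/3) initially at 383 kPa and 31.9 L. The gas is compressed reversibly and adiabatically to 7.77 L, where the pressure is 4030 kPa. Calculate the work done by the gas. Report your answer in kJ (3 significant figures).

Adiabatic: W = (P₁V₁ − P₂V₂)/(γ − 1) with γ = 5/3.
P₁V₁ = 12218 J, P₂V₂ = 31313 J.
W = (12218 − 31313) / 0.6667 = -28643 J.

W ≈ -28.6 kJ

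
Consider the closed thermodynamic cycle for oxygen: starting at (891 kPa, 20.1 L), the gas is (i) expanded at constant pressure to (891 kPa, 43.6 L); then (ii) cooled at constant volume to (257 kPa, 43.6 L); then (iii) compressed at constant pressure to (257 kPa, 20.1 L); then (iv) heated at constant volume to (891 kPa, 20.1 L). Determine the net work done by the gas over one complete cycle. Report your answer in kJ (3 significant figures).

Constant-volume legs do no work.
W(i) = (891)(43.6 − 20.1) = 20938 J; W(iii) = (257)(20.1 − 43.6) = -6040 J.
W_net = 20938 − 6040 = 14899 J (the clockwise enclosed area).

W_net ≈ 14.9 kJ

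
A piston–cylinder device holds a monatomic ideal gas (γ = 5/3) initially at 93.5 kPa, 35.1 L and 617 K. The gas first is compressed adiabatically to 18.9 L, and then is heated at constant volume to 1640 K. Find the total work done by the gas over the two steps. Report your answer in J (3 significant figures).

W_total ≈ -2510 J

Step 1 (adiabatic): W = (P₁V₁ − P₂V₂)/(γ−1) = (3282 − 4958)/0.667 = -2515 J.
Step 2 (isochoric): W = 0 (constant volume).
W_total = -2515 + 0 = -2515 J.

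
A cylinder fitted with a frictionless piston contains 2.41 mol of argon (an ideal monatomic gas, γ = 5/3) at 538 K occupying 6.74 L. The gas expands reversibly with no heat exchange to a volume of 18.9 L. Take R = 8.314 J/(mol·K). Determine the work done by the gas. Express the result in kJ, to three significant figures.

W ≈ 8.04 kJ

Adiabatic: TV^(γ−1) = const with γ = 5/3.
T₂ = T₁ (V₁/V₂)^(γ−1) = 538 × (6.74/18.9)^0.667 = 538 × 0.5029 = 270.6 K.
W_by = nCᵥ(T₁ − T₂) = (2.41)(12.47)(538 − 270.6) = 8038 J.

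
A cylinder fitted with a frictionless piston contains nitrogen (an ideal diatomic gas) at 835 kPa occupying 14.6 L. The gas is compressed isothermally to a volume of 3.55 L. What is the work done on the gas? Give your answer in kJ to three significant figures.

W ≈ 17.2 kJ

Isothermal: W = nRT ln(V₂/V₁) = P₁V₁ ln(V₂/V₁).
P₁V₁ = (835 kPa)(14.6 L) = 12191 J.
W = 12191 × ln(3.55/14.6) = 12191 × -1.414
W_by_gas = -17239 J; work on gas = −W_by = 17239 J.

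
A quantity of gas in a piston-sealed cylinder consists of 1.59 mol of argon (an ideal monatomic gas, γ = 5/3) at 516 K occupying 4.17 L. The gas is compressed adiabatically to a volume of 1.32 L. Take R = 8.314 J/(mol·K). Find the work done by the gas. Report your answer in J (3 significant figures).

Adiabatic: TV^(γ−1) = const with γ = 5/3.
T₂ = T₁ (V₁/V₂)^(γ−1) = 516 × (4.17/1.32)^0.667 = 516 × 2.153 = 1111 K.
W_by = nCᵥ(T₁ − T₂) = (1.59)(12.47)(516 − 1111) = -11797 J.

W ≈ -11800 J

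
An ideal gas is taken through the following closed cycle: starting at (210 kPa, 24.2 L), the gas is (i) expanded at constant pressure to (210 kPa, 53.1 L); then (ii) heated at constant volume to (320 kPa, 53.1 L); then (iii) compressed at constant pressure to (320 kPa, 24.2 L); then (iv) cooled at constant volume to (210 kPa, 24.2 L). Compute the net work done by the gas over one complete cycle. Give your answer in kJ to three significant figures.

W_net ≈ -3.18 kJ

Constant-volume legs do no work.
W(i) = (210)(53.1 − 24.2) = 6069 J; W(iii) = (320)(24.2 − 53.1) = -9248 J.
W_net = 6069 − 9248 = -3179 J (the counter-clockwise enclosed area).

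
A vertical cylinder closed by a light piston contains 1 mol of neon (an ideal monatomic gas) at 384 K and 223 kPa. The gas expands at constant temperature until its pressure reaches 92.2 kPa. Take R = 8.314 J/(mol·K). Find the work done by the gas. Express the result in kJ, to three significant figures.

W ≈ 2.82 kJ

Isothermal process: W = nRT ln(V₂/V₁) = nRT ln(P₁/P₂).
W = (1)(8.314)(384) × ln(223/92.2)
  = 3193 × ln(2.419) = 3193 × 0.8832
W_by_gas = 2820 J.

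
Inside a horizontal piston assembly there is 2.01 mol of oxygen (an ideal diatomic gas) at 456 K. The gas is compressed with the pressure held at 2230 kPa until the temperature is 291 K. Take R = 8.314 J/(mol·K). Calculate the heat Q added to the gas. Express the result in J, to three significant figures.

Q ≈ -9650 J

Isobaric: W = nRΔT = (2.01)(8.314)(-165) = -2757 J.
ΔU = nCᵥΔT with Cᵥ = 5R/2: ΔU = (2.01)(20.79)(-165) = -6893 J.
Q = ΔU + W = -6893 − 2757 = -9651 J.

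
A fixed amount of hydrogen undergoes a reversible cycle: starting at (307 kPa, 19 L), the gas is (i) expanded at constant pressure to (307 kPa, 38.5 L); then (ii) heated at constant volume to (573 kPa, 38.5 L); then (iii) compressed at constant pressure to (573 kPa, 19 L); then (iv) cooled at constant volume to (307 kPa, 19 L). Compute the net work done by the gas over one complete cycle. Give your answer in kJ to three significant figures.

Constant-volume legs do no work.
W(i) = (307)(38.5 − 19) = 5986 J; W(iii) = (573)(19 − 38.5) = -11174 J.
W_net = 5986 − 11174 = -5187 J (the counter-clockwise enclosed area).

W_net ≈ -5.19 kJ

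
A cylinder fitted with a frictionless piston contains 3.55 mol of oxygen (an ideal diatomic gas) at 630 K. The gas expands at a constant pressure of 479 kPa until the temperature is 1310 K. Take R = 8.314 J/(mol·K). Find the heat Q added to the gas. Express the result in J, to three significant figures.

Isobaric: W = nRΔT = (3.55)(8.314)(680) = 20070 J.
ΔU = nCᵥΔT with Cᵥ = 5R/2: ΔU = (3.55)(20.79)(680) = 50175 J.
Q = ΔU + W = 50175 + 20070 = 70245 J.

Q ≈ 70200 J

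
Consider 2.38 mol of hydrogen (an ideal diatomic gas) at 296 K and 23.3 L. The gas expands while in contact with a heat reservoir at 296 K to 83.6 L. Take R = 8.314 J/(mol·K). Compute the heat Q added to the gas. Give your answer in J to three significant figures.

Isothermal ⇒ ΔU = 0, so Q = W = nRT ln(V₂/V₁).
Q = (2.38)(8.314)(296) ln(83.6/23.3) = 5857 × 1.278 = 7483 J.

Q ≈ 7480 J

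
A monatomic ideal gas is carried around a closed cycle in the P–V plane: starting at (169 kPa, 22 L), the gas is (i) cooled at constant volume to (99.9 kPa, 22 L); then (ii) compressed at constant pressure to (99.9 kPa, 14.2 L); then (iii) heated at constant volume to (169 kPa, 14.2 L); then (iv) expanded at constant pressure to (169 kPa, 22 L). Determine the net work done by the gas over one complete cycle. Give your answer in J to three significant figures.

Constant-volume legs do no work.
W(ii) = (99.9)(14.2 − 22) = -779.2 J; W(iv) = (169)(22 − 14.2) = 1318 J.
W_net = -779.2 + 1318 = 539 J (the clockwise enclosed area).

W_net ≈ 539 J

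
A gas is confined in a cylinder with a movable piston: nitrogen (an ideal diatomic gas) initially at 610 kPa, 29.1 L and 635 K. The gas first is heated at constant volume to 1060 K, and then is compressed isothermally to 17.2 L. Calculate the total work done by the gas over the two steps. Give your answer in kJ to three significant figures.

W_total ≈ -15.6 kJ

Step 1 (isochoric): W = 0 (constant volume).
After step 1: P = 1018 kPa (V unchanged).
Step 2 (isothermal): W = P₁V₁ ln(V₂/V₁) = (29632) ln(17.2/29.1) = -15581 J.
W_total = 0 − 15581 = -15581 J.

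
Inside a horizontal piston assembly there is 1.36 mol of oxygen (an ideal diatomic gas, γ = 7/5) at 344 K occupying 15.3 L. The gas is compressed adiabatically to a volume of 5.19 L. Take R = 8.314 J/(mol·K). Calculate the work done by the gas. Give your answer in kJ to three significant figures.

W ≈ -5.26 kJ

Adiabatic: TV^(γ−1) = const with γ = 7/5.
T₂ = T₁ (V₁/V₂)^(γ−1) = 344 × (15.3/5.19)^0.4 = 344 × 1.541 = 530.1 K.
W_by = nCᵥ(T₁ − T₂) = (1.36)(20.79)(344 − 530.1) = -5261 J.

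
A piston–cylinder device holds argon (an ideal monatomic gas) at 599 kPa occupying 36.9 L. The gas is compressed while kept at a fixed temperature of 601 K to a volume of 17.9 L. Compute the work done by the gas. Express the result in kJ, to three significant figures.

W ≈ -16.0 kJ

Isothermal: W = nRT ln(V₂/V₁) = P₁V₁ ln(V₂/V₁).
P₁V₁ = (599 kPa)(36.9 L) = 22103 J.
W = 22103 × ln(17.9/36.9) = 22103 × -0.7234
W_by_gas = -15990 J.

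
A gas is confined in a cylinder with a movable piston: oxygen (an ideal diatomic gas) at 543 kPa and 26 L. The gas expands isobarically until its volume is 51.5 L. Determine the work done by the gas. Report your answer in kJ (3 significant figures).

W ≈ 13.8 kJ

Isobaric: W = P ΔV.
W = (543 kPa)(51.5 − 26 L) = (543)(25.5) = 13846 J.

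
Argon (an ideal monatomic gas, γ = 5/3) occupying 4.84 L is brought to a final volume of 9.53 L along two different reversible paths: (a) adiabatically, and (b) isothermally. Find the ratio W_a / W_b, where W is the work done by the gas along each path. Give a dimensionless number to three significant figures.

W_a / W_b ≈ 0.805

Path (a) adiabatic: W = P₁V₁(1 − (V₁/V₂)^(γ−1))/(γ−1) → W_a/(P₁V₁) = 0.5452.
Path (b) isothermal: W = P₁V₁ ln(V₂/V₁) → W_b/(P₁V₁) = 0.6775.
W_a / W_b = 0.5452 / 0.6775 = 0.8046.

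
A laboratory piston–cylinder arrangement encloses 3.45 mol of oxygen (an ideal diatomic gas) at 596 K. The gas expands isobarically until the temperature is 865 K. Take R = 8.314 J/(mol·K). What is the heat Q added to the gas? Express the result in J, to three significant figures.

Q ≈ 27000 J

Isobaric: W = nRΔT = (3.45)(8.314)(269) = 7716 J.
ΔU = nCᵥΔT with Cᵥ = 5R/2: ΔU = (3.45)(20.79)(269) = 19290 J.
Q = ΔU + W = 19290 + 7716 = 27005 J.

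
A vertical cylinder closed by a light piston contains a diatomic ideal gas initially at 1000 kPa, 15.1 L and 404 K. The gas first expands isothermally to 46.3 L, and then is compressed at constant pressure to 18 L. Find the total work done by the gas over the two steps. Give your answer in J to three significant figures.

Step 1 (isothermal): W = P₁V₁ ln(V₂/V₁) = (15100) ln(46.3/15.1) = 16919 J.
After step 1: P = 326.1 kPa, V = 46.3 L, T = 404 K.
Step 2 (isobaric): W = PΔV = (326.1 kPa)(18 − 46.3 L) = -9230 J.
W_total = 16919 − 9230 = 7689 J.

W_total ≈ 7690 J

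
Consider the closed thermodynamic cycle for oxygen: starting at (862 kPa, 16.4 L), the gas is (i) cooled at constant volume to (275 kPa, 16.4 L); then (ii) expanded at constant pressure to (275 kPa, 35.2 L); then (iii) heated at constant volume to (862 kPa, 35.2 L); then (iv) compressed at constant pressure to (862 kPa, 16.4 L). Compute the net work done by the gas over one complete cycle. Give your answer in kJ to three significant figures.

W_net ≈ -11.0 kJ

Constant-volume legs do no work.
W(ii) = (275)(35.2 − 16.4) = 5170 J; W(iv) = (862)(16.4 − 35.2) = -16206 J.
W_net = 5170 − 16206 = -11036 J (the counter-clockwise enclosed area).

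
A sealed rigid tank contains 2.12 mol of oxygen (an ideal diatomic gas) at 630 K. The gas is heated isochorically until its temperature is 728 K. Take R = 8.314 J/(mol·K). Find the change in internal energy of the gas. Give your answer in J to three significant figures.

Constant volume ⇒ W = 0, so Q = ΔU = nCᵥΔT with Cᵥ = 5R/2 = 20.79 J/(mol·K).
ΔU = (2.12)(20.79)(728 − 630) = 4318 J.

ΔU ≈ 4320 J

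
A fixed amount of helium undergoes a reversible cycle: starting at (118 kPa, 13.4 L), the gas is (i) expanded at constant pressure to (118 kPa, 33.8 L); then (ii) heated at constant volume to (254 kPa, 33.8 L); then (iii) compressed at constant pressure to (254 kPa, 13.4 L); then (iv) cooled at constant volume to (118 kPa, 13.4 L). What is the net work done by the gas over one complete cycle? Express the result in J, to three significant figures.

Constant-volume legs do no work.
W(i) = (118)(33.8 − 13.4) = 2407 J; W(iii) = (254)(13.4 − 33.8) = -5182 J.
W_net = 2407 − 5182 = -2774 J (the counter-clockwise enclosed area).

W_net ≈ -2770 J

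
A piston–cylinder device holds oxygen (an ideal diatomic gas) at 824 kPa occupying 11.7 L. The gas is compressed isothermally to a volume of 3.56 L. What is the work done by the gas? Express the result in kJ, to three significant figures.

Isothermal: W = nRT ln(V₂/V₁) = P₁V₁ ln(V₂/V₁).
P₁V₁ = (824 kPa)(11.7 L) = 9641 J.
W = 9641 × ln(3.56/11.7) = 9641 × -1.19
W_by_gas = -11471 J.

W ≈ -11.5 kJ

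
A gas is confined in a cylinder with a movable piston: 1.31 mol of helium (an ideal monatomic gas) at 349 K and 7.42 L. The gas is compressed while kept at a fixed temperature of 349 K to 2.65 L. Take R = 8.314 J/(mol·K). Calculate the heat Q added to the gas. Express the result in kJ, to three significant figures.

Q ≈ -3.91 kJ

Isothermal ⇒ ΔU = 0, so Q = W = nRT ln(V₂/V₁).
Q = (1.31)(8.314)(349) ln(2.65/7.42) = 3801 × -1.03 = -3914 J.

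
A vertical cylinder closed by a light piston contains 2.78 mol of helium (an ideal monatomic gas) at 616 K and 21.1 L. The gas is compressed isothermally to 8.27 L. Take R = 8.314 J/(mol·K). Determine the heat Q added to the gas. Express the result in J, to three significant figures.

Isothermal ⇒ ΔU = 0, so Q = W = nRT ln(V₂/V₁).
Q = (2.78)(8.314)(616) ln(8.27/21.1) = 14238 × -0.9366 = -13335 J.

Q ≈ -13300 J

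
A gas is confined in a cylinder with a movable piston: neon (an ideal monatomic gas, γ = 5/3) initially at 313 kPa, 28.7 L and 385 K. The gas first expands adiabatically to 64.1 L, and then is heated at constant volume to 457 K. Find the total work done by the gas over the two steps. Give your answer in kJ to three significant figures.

Step 1 (adiabatic): W = (P₁V₁ − P₂V₂)/(γ−1) = (8983 − 5257)/0.667 = 5588 J.
Step 2 (isochoric): W = 0 (constant volume).
W_total = 5588 + 0 = 5588 J.

W_total ≈ 5.59 kJ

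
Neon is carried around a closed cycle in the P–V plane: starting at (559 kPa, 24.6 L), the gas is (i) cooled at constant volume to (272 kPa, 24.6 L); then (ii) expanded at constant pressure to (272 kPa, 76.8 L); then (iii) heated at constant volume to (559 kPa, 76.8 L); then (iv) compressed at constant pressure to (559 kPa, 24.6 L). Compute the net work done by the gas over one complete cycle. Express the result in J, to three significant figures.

Constant-volume legs do no work.
W(ii) = (272)(76.8 − 24.6) = 14198 J; W(iv) = (559)(24.6 − 76.8) = -29180 J.
W_net = 14198 − 29180 = -14981 J (the counter-clockwise enclosed area).

W_net ≈ -15000 J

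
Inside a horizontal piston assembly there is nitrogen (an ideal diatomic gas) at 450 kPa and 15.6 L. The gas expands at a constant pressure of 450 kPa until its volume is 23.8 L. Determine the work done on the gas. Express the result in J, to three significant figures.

W ≈ -3690 J

Isobaric: W = P ΔV.
W = (450 kPa)(23.8 − 15.6 L) = (450)(8.2) = 3690 J.
Work on gas = −W_by = -3690 J.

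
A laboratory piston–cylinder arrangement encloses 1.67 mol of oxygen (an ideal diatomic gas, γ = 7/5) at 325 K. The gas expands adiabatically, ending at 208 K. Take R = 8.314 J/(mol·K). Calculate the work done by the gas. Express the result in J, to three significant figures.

W ≈ 4060 J

Adiabatic ⇒ Q = 0, so W_by = −ΔU = nCᵥ(T₁ − T₂).
Cᵥ = 5R/2 = 20.79 J/(mol·K).
W = (1.67)(20.79)(325 − 208) = 4061 J.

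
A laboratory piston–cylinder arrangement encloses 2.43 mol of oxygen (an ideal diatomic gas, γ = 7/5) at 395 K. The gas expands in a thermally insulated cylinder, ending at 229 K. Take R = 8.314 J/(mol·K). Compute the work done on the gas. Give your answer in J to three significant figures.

W ≈ -8380 J

Adiabatic ⇒ Q = 0, so W_by = −ΔU = nCᵥ(T₁ − T₂).
Cᵥ = 5R/2 = 20.79 J/(mol·K).
W = (2.43)(20.79)(395 − 229) = 8384 J.
Work on gas = −W_by = -8384 J.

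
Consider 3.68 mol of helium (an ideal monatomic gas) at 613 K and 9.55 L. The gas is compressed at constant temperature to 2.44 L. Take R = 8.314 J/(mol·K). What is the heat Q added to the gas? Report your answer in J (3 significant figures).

Q ≈ -25600 J

Isothermal ⇒ ΔU = 0, so Q = W = nRT ln(V₂/V₁).
Q = (3.68)(8.314)(613) ln(2.44/9.55) = 18755 × -1.365 = -25592 J.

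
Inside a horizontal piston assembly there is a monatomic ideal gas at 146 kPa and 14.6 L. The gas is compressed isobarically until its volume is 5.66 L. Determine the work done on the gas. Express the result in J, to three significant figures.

W ≈ 1310 J

Isobaric: W = P ΔV.
W = (146 kPa)(5.66 − 14.6 L) = (146)(-8.94) = -1305 J.
Work on gas = −W_by = 1305 J.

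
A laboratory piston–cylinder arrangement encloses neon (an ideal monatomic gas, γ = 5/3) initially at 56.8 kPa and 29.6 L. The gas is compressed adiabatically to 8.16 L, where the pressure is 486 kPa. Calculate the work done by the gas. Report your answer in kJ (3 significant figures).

Adiabatic: W = (P₁V₁ − P₂V₂)/(γ − 1) with γ = 5/3.
P₁V₁ = 1681 J, P₂V₂ = 3966 J.
W = (1681 − 3966) / 0.6667 = -3427 J.

W ≈ -3.43 kJ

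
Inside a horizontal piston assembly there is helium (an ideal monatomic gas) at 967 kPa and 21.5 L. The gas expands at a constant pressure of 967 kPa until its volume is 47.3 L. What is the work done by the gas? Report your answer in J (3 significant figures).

W ≈ 24900 J

Isobaric: W = P ΔV.
W = (967 kPa)(47.3 − 21.5 L) = (967)(25.8) = 24949 J.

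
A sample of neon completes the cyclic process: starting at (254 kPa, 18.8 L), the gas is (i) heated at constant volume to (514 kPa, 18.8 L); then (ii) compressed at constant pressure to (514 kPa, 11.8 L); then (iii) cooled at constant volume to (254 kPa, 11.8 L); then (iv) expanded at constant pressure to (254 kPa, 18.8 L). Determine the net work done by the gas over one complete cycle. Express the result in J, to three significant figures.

W_net ≈ -1820 J

Constant-volume legs do no work.
W(ii) = (514)(11.8 − 18.8) = -3598 J; W(iv) = (254)(18.8 − 11.8) = 1778 J.
W_net = -3598 + 1778 = -1820 J (the counter-clockwise enclosed area).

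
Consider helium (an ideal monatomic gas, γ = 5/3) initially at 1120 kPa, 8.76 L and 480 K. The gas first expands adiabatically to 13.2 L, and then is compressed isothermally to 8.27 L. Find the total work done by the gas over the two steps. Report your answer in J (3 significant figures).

W_total ≈ 29.5 J

Step 1 (adiabatic): W = (P₁V₁ − P₂V₂)/(γ−1) = (9811 − 7465)/0.667 = 3520 J.
After step 1: P = 565.5 kPa, V = 13.2 L, T = 365.2 K.
Step 2 (isothermal): W = P₁V₁ ln(V₂/V₁) = (7465) ln(8.27/13.2) = -3490 J.
W_total = 3520 − 3490 = 29.5 J.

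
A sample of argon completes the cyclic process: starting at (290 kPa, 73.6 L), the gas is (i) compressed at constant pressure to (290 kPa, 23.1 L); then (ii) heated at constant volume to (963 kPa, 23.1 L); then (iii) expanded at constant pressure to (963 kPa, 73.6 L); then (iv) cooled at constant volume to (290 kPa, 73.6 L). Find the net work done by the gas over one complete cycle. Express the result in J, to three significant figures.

W_net ≈ 34000 J

Constant-volume legs do no work.
W(i) = (290)(23.1 − 73.6) = -14645 J; W(iii) = (963)(73.6 − 23.1) = 48631 J.
W_net = -14645 + 48631 = 33986 J (the clockwise enclosed area).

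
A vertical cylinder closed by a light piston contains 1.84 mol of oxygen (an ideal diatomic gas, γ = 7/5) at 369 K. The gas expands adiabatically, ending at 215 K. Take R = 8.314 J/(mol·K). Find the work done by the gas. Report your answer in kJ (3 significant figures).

Adiabatic ⇒ Q = 0, so W_by = −ΔU = nCᵥ(T₁ − T₂).
Cᵥ = 5R/2 = 20.79 J/(mol·K).
W = (1.84)(20.79)(369 − 215) = 5890 J.

W ≈ 5.89 kJ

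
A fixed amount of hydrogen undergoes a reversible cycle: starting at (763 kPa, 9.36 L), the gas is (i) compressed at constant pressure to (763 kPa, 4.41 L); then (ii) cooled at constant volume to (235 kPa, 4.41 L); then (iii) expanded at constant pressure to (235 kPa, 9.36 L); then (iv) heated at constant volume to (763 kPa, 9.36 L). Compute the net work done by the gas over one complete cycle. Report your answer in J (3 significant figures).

Constant-volume legs do no work.
W(i) = (763)(4.41 − 9.36) = -3777 J; W(iii) = (235)(9.36 − 4.41) = 1163 J.
W_net = -3777 + 1163 = -2614 J (the counter-clockwise enclosed area).

W_net ≈ -2610 J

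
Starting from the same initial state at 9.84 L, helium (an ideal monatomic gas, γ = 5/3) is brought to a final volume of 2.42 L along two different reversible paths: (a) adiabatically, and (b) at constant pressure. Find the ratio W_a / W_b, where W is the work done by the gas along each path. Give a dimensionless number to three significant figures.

W_a / W_b ≈ 3.08

Path (a) adiabatic: W = P₁V₁(1 − (V₁/V₂)^(γ−1))/(γ−1) → W_a/(P₁V₁) = -2.321.
Path (b) isobaric: W = P₁(V₂ − V₁) → W_b/(P₁V₁) = -0.7541.
W_a / W_b = -2.321 / -0.7541 = 3.078.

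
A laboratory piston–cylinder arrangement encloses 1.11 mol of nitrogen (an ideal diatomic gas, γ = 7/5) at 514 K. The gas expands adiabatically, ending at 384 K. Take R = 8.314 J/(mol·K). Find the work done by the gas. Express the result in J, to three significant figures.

Adiabatic ⇒ Q = 0, so W_by = −ΔU = nCᵥ(T₁ − T₂).
Cᵥ = 5R/2 = 20.79 J/(mol·K).
W = (1.11)(20.79)(514 − 384) = 2999 J.

W ≈ 3000 J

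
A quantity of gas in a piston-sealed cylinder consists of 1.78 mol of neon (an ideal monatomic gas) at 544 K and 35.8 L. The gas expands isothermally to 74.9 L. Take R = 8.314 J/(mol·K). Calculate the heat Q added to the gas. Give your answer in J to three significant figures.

Isothermal ⇒ ΔU = 0, so Q = W = nRT ln(V₂/V₁).
Q = (1.78)(8.314)(544) ln(74.9/35.8) = 8051 × 0.7382 = 5943 J.

Q ≈ 5940 J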